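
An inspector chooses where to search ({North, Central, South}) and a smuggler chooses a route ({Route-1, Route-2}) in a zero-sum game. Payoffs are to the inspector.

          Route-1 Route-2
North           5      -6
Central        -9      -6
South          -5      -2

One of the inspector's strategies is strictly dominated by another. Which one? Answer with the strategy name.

South gives a strictly higher payoff than Central against every column: -5 > -9, -2 > -6.
So Central is strictly dominated and the inspector never plays it.

Central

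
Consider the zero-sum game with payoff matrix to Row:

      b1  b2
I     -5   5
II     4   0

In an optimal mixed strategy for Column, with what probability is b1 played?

5/14

Row minima: I → -5, II → 0; maximin = 0.
Column maxima: b1 → 4, b2 → 5; minimax = 4.
0 ≠ 4, so there is no saddle point; optimal play is mixed.
Let Row play I with probability p. Expected payoff against b1: (-5)p + 4(1−p) = −9p + 4; against b2: 5p + 0(1−p) = 5p.
Setting these equal: −9p + 4 = 5p ⇒ −14p = -4 ⇒ p = 2/7, and the value is (-9)·(2/7) + 4 = 10/7.
For Column: with q = P(b1), equating I's and II's payoffs gives −10q + 5 = 4q ⇒ q = 5/14.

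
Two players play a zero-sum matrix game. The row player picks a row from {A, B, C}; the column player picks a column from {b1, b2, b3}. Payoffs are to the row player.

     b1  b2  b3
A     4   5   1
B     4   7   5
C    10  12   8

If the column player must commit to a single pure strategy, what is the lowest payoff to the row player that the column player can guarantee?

Column maxima: b1 → 10, b2 → 12, b3 → 8.
The smallest of these is 8.

8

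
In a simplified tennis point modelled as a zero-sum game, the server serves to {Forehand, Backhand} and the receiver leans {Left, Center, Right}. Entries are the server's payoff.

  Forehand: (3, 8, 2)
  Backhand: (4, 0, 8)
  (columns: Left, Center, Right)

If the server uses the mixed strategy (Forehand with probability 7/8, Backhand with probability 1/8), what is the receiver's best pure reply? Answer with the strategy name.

Right

If the receiver plays Left, the server's expected payoff is (7/8)·3 + (1/8)·4 = 25/8.
If the receiver plays Center, the server's expected payoff is (7/8)·8 + (1/8)·0 = 7.
If the receiver plays Right, the server's expected payoff is (7/8)·2 + (1/8)·8 = 11/4.
The receiver minimizes the server's payoff; the smallest is 11/4, so the best response is Right.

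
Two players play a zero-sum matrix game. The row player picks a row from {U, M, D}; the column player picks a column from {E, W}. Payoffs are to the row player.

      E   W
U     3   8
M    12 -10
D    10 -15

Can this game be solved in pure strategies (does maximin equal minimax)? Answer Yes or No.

Row minima: U → 3, M → -10, D → -15; maximin = 3.
Column maxima: E → 12, W → 8; minimax = 8.
3 ≠ 8, so no pure-strategy equilibrium exists.

No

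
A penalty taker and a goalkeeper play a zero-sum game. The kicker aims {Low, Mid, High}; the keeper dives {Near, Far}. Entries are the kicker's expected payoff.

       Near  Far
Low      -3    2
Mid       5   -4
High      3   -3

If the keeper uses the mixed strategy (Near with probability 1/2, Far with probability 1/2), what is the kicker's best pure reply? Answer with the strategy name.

Expected payoff of Low: (1/2)·(-3) + (1/2)·2 = -1/2.
Expected payoff of Mid: (1/2)·5 + (1/2)·(-4) = 1/2.
Expected payoff of High: (1/2)·3 + (1/2)·(-3) = 0.
The largest is 1/2, so the kicker's best response is Mid.

Mid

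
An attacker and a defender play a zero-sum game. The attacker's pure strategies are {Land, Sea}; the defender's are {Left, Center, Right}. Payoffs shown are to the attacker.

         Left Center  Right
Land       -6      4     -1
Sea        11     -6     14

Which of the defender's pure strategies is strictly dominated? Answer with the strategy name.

Right

Left holds the attacker's payoff strictly below Right in every row: -6 < -1, 11 < 14.
So Right is strictly dominated for the defender.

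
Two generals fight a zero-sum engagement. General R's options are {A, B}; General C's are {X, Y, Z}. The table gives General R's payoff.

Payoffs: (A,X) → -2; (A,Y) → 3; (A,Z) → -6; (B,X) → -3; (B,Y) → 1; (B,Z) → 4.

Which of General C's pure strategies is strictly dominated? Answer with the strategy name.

Y

X holds General R's payoff strictly below Y in every row: -2 < 3, -3 < 1.
So Y is strictly dominated for General C.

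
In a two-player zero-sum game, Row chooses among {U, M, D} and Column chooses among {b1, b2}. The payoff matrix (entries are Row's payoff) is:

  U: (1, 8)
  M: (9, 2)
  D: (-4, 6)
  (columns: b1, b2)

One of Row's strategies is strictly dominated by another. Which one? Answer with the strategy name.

D

U gives a strictly higher payoff than D against every column: 1 > -4, 8 > 6.
So D is strictly dominated and Row never plays it.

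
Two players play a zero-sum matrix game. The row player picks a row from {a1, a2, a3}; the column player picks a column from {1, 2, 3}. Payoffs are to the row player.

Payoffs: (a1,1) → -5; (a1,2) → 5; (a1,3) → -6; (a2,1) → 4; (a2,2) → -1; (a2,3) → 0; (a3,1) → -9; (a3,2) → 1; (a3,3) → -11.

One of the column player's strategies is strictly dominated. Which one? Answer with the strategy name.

3 holds the row player's payoff strictly below 1 in every row: -6 < -5, 0 < 4, -11 < -9.
So 1 is strictly dominated for the column player.

1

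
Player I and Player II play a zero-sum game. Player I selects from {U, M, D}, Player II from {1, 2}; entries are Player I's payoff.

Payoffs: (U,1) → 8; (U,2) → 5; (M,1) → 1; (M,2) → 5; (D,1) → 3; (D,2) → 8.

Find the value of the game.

Row minima: U → 5, M → 1, D → 3; maximin = 5.
Column maxima: 1 → 8, 2 → 8; minimax = 8.
5 ≠ 8, so there is no saddle point; optimal play is mixed.
M is strictly dominated by D, so Player I never plays it.
On the remaining 2×2 (U, D vs 1, 2):
Let Player I play U with probability p. Expected payoff against 1: 8p + 3(1−p) = 5p + 3; against 2: 5p + 8(1−p) = −3p + 8.
Setting these equal: 5p + 3 = −3p + 8 ⇒ 8p = 5 ⇒ p = 5/8, and the value is (5)·(5/8) + 3 = 49/8.
For Player II: with q = P(1), equating U's and D's payoffs gives 3q + 5 = −5q + 8 ⇒ q = 3/8.

49/8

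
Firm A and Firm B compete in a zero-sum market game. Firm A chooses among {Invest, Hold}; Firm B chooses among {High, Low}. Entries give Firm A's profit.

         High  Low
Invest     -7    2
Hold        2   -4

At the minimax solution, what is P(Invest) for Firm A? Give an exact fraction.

Row minima: Invest → -7, Hold → -4; maximin = -4.
Column maxima: High → 2, Low → 2; minimax = 2.
-4 ≠ 2, so there is no saddle point; optimal play is mixed.
Let Firm A play Invest with probability p. Expected payoff against High: (-7)p + 2(1−p) = −9p + 2; against Low: 2p + (-4)(1−p) = 6p − 4.
Setting these equal: −9p + 2 = 6p − 4 ⇒ −15p = -6 ⇒ p = 2/5, and the value is (-9)·(2/5) + 2 = -8/5.
For Firm B: with q = P(High), equating Invest's and Hold's payoffs gives −9q + 2 = 6q − 4 ⇒ q = 2/5.

2/5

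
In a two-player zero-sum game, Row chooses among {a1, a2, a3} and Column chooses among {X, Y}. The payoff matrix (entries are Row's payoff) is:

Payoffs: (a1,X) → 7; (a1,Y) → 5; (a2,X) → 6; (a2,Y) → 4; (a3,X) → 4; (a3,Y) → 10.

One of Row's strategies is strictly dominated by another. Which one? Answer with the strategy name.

a1 gives a strictly higher payoff than a2 against every column: 7 > 6, 5 > 4.
So a2 is strictly dominated and Row never plays it.

a2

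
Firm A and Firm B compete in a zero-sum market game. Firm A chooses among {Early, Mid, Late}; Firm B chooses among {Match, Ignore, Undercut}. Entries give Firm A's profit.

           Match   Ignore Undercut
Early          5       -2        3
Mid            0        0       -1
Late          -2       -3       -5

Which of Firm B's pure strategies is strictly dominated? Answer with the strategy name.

Undercut holds Firm A's payoff strictly below Match in every row: 3 < 5, -1 < 0, -5 < -2.
So Match is strictly dominated for Firm B.

Match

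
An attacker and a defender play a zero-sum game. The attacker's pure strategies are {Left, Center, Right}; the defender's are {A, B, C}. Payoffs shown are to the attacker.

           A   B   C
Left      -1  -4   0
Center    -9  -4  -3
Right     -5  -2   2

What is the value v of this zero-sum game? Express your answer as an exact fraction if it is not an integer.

-3

Row minima: Left → -4, Center → -9, Right → -5; maximin = -4.
Column maxima: A → -1, B → -2, C → 2; minimax = -2.
-4 ≠ -2, so there is no saddle point; optimal play is mixed.
Center is strictly dominated by Right, so the attacker never plays it.
C is strictly dominated by A (it gives the attacker strictly more in every row), so the defender never plays it.
On the remaining 2×2 (Left, Right vs A, B):
Let the attacker play Left with probability p. Expected payoff against A: (-1)p + (-5)(1−p) = 4p − 5; against B: (-4)p + (-2)(1−p) = −2p − 2.
Setting these equal: 4p − 5 = −2p − 2 ⇒ 6p = 3 ⇒ p = 1/2, and the value is (4)·(1/2) − 5 = -3.
For the defender: with q = P(A), equating Left's and Right's payoffs gives 3q − 4 = −3q − 2 ⇒ q = 1/3.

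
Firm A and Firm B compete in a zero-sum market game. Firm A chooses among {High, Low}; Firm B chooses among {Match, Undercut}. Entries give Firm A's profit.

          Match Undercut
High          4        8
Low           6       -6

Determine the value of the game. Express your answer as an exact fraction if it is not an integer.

Row minima: High → 4, Low → -6; maximin = 4.
Column maxima: Match → 6, Undercut → 8; minimax = 6.
4 ≠ 6, so there is no saddle point; optimal play is mixed.
Let Firm A play High with probability p. Expected payoff against Match: 4p + 6(1−p) = −2p + 6; against Undercut: 8p + (-6)(1−p) = 14p − 6.
Setting these equal: −2p + 6 = 14p − 6 ⇒ −16p = -12 ⇒ p = 3/4, and the value is (-2)·(3/4) + 6 = 9/2.
For Firm B: with q = P(Match), equating High's and Low's payoffs gives −4q + 8 = 12q − 6 ⇒ q = 7/8.

9/2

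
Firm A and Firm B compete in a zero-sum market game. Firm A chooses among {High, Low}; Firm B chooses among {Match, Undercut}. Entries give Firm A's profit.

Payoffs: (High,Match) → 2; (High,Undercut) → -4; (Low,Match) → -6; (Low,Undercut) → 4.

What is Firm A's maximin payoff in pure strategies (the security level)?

Row minima: High → -4, Low → -6.
The best of these is -4.

-4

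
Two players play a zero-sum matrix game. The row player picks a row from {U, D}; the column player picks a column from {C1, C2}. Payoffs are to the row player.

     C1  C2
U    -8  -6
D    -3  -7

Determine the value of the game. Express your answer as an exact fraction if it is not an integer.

Row minima: U → -8, D → -7; maximin = -7.
Column maxima: C1 → -3, C2 → -6; minimax = -6.
-7 ≠ -6, so there is no saddle point; optimal play is mixed.
Let the row player play U with probability p. Expected payoff against C1: (-8)p + (-3)(1−p) = −5p − 3; against C2: (-6)p + (-7)(1−p) = p − 7.
Setting these equal: −5p − 3 = p − 7 ⇒ −6p = -4 ⇒ p = 2/3, and the value is (-5)·(2/3) − 3 = -19/3.
For the column player: with q = P(C1), equating U's and D's payoffs gives −2q − 6 = 4q − 7 ⇒ q = 1/6.

-19/3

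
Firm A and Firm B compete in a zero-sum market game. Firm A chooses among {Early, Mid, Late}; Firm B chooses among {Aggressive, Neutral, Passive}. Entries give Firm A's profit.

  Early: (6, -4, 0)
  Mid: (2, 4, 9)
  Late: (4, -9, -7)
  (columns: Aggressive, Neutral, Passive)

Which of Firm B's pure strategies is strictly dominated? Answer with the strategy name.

Passive

Neutral holds Firm A's payoff strictly below Passive in every row: -4 < 0, 4 < 9, -9 < -7.
So Passive is strictly dominated for Firm B.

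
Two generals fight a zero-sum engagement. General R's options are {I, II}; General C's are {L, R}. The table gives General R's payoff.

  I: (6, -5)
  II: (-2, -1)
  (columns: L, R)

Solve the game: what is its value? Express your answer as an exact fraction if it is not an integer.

Row minima: I → -5, II → -2; maximin = -2.
Column maxima: L → 6, R → -1; minimax = -1.
-2 ≠ -1, so there is no saddle point; optimal play is mixed.
Let General R play I with probability p. Expected payoff against L: 6p + (-2)(1−p) = 8p − 2; against R: (-5)p + (-1)(1−p) = −4p − 1.
Setting these equal: 8p − 2 = −4p − 1 ⇒ 12p = 1 ⇒ p = 1/12, and the value is (8)·(1/12) − 2 = -4/3.
For General C: with q = P(L), equating I's and II's payoffs gives 11q − 5 = −q − 1 ⇒ q = 1/3.

-4/3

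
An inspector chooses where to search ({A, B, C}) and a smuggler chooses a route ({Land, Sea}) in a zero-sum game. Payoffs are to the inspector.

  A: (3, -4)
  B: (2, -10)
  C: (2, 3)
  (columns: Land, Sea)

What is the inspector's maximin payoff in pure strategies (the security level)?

Row minima: A → -4, B → -10, C → 2.
The best of these is 2.

2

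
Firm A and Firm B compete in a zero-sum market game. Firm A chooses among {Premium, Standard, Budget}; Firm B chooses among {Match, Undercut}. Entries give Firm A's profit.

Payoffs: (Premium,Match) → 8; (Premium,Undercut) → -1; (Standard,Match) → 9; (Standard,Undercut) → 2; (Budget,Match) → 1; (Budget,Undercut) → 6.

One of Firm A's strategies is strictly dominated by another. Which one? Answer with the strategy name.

Premium

Standard gives a strictly higher payoff than Premium against every column: 9 > 8, 2 > -1.
So Premium is strictly dominated and Firm A never plays it.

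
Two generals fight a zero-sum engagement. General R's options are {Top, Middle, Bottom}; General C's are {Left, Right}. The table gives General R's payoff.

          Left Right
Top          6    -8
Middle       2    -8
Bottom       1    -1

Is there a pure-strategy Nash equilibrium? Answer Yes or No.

Row minima: Top → -8, Middle → -8, Bottom → -1; maximin = -1.
Column maxima: Left → 6, Right → -1; minimax = -1.
maximin = minimax = -1, so a saddle point exists.

Yes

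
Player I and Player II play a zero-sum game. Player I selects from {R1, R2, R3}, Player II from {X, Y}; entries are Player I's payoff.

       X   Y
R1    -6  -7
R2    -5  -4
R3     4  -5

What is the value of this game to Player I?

Row minima: R1 → -7, R2 → -5, R3 → -5; maximin = -5.
Column maxima: X → 4, Y → -4; minimax = -4.
-5 ≠ -4, so there is no saddle point; optimal play is mixed.
R1 is strictly dominated by R2, so Player I never plays it.
On the remaining 2×2 (R2, R3 vs X, Y):
Let Player I play R2 with probability p. Expected payoff against X: (-5)p + 4(1−p) = −9p + 4; against Y: (-4)p + (-5)(1−p) = p − 5.
Setting these equal: −9p + 4 = p − 5 ⇒ −10p = -9 ⇒ p = 9/10, and the value is (-9)·(9/10) + 4 = -41/10.
For Player II: with q = P(X), equating R2's and R3's payoffs gives −q − 4 = 9q − 5 ⇒ q = 1/10.

-41/10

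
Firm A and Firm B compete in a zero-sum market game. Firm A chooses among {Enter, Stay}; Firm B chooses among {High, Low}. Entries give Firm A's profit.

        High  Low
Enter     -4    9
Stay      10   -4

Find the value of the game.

Row minima: Enter → -4, Stay → -4; maximin = -4.
Column maxima: High → 10, Low → 9; minimax = 9.
-4 ≠ 9, so there is no saddle point; optimal play is mixed.
Let Firm A play Enter with probability p. Expected payoff against High: (-4)p + 10(1−p) = −14p + 10; against Low: 9p + (-4)(1−p) = 13p − 4.
Setting these equal: −14p + 10 = 13p − 4 ⇒ −27p = -14 ⇒ p = 14/27, and the value is (-14)·(14/27) + 10 = 74/27.
For Firm B: with q = P(High), equating Enter's and Stay's payoffs gives −13q + 9 = 14q − 4 ⇒ q = 13/27.

74/27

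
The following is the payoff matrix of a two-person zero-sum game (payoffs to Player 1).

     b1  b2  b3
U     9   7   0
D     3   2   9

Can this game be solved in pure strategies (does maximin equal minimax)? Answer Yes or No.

Row minima: U → 0, D → 2; maximin = 2.
Column maxima: b1 → 9, b2 → 7, b3 → 9; minimax = 7.
2 ≠ 7, so no pure-strategy equilibrium exists.

No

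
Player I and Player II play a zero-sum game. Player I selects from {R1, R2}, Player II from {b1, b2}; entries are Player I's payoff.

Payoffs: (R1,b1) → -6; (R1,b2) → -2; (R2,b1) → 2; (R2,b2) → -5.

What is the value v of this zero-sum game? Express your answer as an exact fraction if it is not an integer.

-34/11

Row minima: R1 → -6, R2 → -5; maximin = -5.
Column maxima: b1 → 2, b2 → -2; minimax = -2.
-5 ≠ -2, so there is no saddle point; optimal play is mixed.
Let Player I play R1 with probability p. Expected payoff against b1: (-6)p + 2(1−p) = −8p + 2; against b2: (-2)p + (-5)(1−p) = 3p − 5.
Setting these equal: −8p + 2 = 3p − 5 ⇒ −11p = -7 ⇒ p = 7/11, and the value is (-8)·(7/11) + 2 = -34/11.
For Player II: with q = P(b1), equating R1's and R2's payoffs gives −4q − 2 = 7q − 5 ⇒ q = 3/11.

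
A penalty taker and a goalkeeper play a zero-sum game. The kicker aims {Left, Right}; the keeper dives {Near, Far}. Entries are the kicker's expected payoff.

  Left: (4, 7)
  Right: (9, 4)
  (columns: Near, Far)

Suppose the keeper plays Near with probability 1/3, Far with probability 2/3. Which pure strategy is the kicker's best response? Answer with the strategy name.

Expected payoff of Left: (1/3)·4 + (2/3)·7 = 6.
Expected payoff of Right: (1/3)·9 + (2/3)·4 = 17/3.
The largest is 6, so the kicker's best response is Left.

Left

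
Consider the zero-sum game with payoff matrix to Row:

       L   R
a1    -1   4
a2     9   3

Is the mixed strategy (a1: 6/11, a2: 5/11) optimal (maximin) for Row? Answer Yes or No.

Yes

Against L this mix gives (6/11)·(-1) + (5/11)·9 = 39/11.
Against R this mix gives (6/11)·4 + (5/11)·3 = 39/11.
All of Column's active replies (L, R) yield 39/11, and no column does worse for Row. The mix makes Column indifferent and guarantees 39/11, so it is optimal.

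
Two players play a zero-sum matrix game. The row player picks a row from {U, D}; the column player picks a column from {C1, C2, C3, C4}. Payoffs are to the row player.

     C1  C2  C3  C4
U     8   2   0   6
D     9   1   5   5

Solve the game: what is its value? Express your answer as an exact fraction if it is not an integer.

Row minima: U → 0, D → 1; maximin = 1.
Column maxima: C1 → 9, C2 → 2, C3 → 5, C4 → 6; minimax = 2.
1 ≠ 2, so there is no saddle point; optimal play is mixed.
C1 is strictly dominated by C2 (it gives the row player strictly more in every row), so the column player never plays it.
C4 is strictly dominated by C2 (it gives the row player strictly more in every row), so the column player never plays it.
On the remaining 2×2 (U, D vs C2, C3):
Let the row player play U with probability p. Expected payoff against C2: 2p + 1(1−p) = p + 1; against C3: 0p + 5(1−p) = −5p + 5.
Setting these equal: p + 1 = −5p + 5 ⇒ 6p = 4 ⇒ p = 2/3, and the value is (1)·(2/3) + 1 = 5/3.
For the column player: with q = P(C2), equating U's and D's payoffs gives 2q = −4q + 5 ⇒ q = 5/6.

5/3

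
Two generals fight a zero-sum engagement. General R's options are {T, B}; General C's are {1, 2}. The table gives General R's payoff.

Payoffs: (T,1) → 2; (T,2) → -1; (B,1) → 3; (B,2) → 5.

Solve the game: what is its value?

3

Row minima: T → -1, B → 3; maximin = 3.
Column maxima: 1 → 3, 2 → 5; minimax = 3.
Since maximin = minimax = 3, there is a saddle point and the value is 3.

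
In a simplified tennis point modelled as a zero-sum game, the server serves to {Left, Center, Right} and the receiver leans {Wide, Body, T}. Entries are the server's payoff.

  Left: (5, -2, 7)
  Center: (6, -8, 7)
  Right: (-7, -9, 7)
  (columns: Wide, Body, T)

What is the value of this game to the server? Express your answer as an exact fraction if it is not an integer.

Row minima: Left → -2, Center → -8, Right → -9; maximin = -2.
Column maxima: Wide → 6, Body → -2, T → 7; minimax = -2.
Since maximin = minimax = -2, there is a saddle point and the value is -2.

-2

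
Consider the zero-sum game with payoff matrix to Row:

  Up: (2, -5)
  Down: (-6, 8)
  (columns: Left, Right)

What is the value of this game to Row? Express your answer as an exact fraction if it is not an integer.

-2/3

Row minima: Up → -5, Down → -6; maximin = -5.
Column maxima: Left → 2, Right → 8; minimax = 2.
-5 ≠ 2, so there is no saddle point; optimal play is mixed.
Let Row play Up with probability p. Expected payoff against Left: 2p + (-6)(1−p) = 8p − 6; against Right: (-5)p + 8(1−p) = −13p + 8.
Setting these equal: 8p − 6 = −13p + 8 ⇒ 21p = 14 ⇒ p = 2/3, and the value is (8)·(2/3) − 6 = -2/3.
For Column: with q = P(Left), equating Up's and Down's payoffs gives 7q − 5 = −14q + 8 ⇒ q = 13/21.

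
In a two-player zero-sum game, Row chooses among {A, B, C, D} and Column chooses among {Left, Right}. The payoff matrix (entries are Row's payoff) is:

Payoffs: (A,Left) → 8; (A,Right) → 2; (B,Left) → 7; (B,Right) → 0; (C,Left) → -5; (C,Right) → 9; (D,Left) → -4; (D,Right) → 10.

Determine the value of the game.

22/5

Row minima: A → 2, B → 0, C → -5, D → -4; maximin = 2.
Column maxima: Left → 8, Right → 10; minimax = 8.
2 ≠ 8, so there is no saddle point; optimal play is mixed.
B is strictly dominated by A, so Row never plays it.
C is strictly dominated by D, so Row never plays it.
On the remaining 2×2 (A, D vs Left, Right):
Let Row play A with probability p. Expected payoff against Left: 8p + (-4)(1−p) = 12p − 4; against Right: 2p + 10(1−p) = −8p + 10.
Setting these equal: 12p − 4 = −8p + 10 ⇒ 20p = 14 ⇒ p = 7/10, and the value is (12)·(7/10) − 4 = 22/5.
For Column: with q = P(Left), equating A's and D's payoffs gives 6q + 2 = −14q + 10 ⇒ q = 2/5.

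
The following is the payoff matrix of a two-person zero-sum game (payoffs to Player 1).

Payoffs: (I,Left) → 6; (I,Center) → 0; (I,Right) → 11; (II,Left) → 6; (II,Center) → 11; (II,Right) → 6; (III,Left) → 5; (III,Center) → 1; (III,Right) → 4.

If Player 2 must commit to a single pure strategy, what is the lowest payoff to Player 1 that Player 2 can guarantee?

6

Column maxima: Left → 6, Center → 11, Right → 11.
The smallest of these is 6.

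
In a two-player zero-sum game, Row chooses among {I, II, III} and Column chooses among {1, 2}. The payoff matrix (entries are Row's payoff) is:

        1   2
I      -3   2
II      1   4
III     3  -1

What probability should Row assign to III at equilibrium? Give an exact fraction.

Row minima: I → -3, II → 1, III → -1; maximin = 1.
Column maxima: 1 → 3, 2 → 4; minimax = 3.
1 ≠ 3, so there is no saddle point; optimal play is mixed.
I is strictly dominated by II, so Row never plays it.
On the remaining 2×2 (II, III vs 1, 2):
Let Row play II with probability p. Expected payoff against 1: 1p + 3(1−p) = −2p + 3; against 2: 4p + (-1)(1−p) = 5p − 1.
Setting these equal: −2p + 3 = 5p − 1 ⇒ −7p = -4 ⇒ p = 4/7, and the value is (-2)·(4/7) + 3 = 13/7.
For Column: with q = P(1), equating II's and III's payoffs gives −3q + 4 = 4q − 1 ⇒ q = 5/7.

3/7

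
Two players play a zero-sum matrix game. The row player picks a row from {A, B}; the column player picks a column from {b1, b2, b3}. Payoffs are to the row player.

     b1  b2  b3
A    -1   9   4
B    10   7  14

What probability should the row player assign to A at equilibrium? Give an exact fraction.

Row minima: A → -1, B → 7; maximin = 7.
Column maxima: b1 → 10, b2 → 9, b3 → 14; minimax = 9.
7 ≠ 9, so there is no saddle point; optimal play is mixed.
b3 is strictly dominated by b1 (it gives the row player strictly more in every row), so the column player never plays it.
On the remaining 2×2 (A, B vs b1, b2):
Let the row player play A with probability p. Expected payoff against b1: (-1)p + 10(1−p) = −11p + 10; against b2: 9p + 7(1−p) = 2p + 7.
Setting these equal: −11p + 10 = 2p + 7 ⇒ −13p = -3 ⇒ p = 3/13, and the value is (-11)·(3/13) + 10 = 97/13.
For the column player: with q = P(b1), equating A's and B's payoffs gives −10q + 9 = 3q + 7 ⇒ q = 2/13.

3/13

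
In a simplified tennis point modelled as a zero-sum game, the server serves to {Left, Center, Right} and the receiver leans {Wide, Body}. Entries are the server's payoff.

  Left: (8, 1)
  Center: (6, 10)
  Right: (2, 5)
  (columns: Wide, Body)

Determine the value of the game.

74/11

Row minima: Left → 1, Center → 6, Right → 2; maximin = 6.
Column maxima: Wide → 8, Body → 10; minimax = 8.
6 ≠ 8, so there is no saddle point; optimal play is mixed.
Right is strictly dominated by Center, so the server never plays it.
On the remaining 2×2 (Left, Center vs Wide, Body):
Let the server play Left with probability p. Expected payoff against Wide: 8p + 6(1−p) = 2p + 6; against Body: 1p + 10(1−p) = −9p + 10.
Setting these equal: 2p + 6 = −9p + 10 ⇒ 11p = 4 ⇒ p = 4/11, and the value is (2)·(4/11) + 6 = 74/11.
For the receiver: with q = P(Wide), equating Left's and Center's payoffs gives 7q + 1 = −4q + 10 ⇒ q = 9/11.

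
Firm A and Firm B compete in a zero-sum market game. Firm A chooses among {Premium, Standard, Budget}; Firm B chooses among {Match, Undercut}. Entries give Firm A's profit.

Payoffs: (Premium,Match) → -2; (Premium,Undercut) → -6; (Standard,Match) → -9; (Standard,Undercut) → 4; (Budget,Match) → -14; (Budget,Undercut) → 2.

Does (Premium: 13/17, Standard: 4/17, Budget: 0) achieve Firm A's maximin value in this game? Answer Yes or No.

Against Match this mix gives (13/17)·(-2) + (4/17)·(-9) = -62/17.
Against Undercut this mix gives (13/17)·(-6) + (4/17)·4 = -62/17.
All of Firm B's active replies (Match, Undercut) yield -62/17, and no column does worse for Firm A. The mix makes Firm B indifferent and guarantees -62/17, so it is optimal.

Yes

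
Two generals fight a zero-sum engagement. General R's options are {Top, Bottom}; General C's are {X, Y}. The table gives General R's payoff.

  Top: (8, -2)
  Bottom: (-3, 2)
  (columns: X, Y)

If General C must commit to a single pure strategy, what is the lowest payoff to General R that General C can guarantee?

2

Column maxima: X → 8, Y → 2.
The smallest of these is 2.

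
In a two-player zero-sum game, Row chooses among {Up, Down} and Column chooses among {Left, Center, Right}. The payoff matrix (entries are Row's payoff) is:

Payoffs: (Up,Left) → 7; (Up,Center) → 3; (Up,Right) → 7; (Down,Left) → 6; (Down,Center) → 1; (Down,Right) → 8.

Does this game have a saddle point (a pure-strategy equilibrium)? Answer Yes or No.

Row minima: Up → 3, Down → 1; maximin = 3.
Column maxima: Left → 7, Center → 3, Right → 8; minimax = 3.
maximin = minimax = 3, so a saddle point exists.

Yes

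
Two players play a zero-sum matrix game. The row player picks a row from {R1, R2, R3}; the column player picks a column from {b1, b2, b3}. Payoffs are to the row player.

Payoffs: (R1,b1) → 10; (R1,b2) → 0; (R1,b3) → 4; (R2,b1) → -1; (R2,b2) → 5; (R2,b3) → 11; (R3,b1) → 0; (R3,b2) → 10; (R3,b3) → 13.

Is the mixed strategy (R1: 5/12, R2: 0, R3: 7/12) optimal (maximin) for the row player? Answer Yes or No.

No

Against b1 this mix gives (5/12)·10 + (7/12)·0 = 25/6.
Against b2 this mix gives (5/12)·0 + (7/12)·10 = 35/6.
Against b3 this mix gives (5/12)·4 + (7/12)·13 = 37/4.
The column player will play b1, holding the row player to 25/6. Shifting weight toward the row that does better against b1 would raise this floor (the equalizing mix achieves 5 against both b1 and b2), so the proposed strategy is not optimal.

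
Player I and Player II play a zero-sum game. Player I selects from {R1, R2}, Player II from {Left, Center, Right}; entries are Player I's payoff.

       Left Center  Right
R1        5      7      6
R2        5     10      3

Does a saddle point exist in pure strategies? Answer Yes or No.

Yes

Row minima: R1 → 5, R2 → 3; maximin = 5.
Column maxima: Left → 5, Center → 10, Right → 6; minimax = 5.
maximin = minimax = 5, so a saddle point exists.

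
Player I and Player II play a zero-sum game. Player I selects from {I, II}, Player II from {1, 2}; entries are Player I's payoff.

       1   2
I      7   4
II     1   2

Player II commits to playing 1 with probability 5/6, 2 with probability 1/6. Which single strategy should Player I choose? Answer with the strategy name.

Expected payoff of I: (5/6)·7 + (1/6)·4 = 13/2.
Expected payoff of II: (5/6)·1 + (1/6)·2 = 7/6.
The largest is 13/2, so Player I's best response is I.

I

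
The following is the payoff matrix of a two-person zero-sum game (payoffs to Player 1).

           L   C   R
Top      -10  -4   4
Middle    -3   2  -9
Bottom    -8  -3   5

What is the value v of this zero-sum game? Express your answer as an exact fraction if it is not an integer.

-87/19

Row minima: Top → -10, Middle → -9, Bottom → -8; maximin = -8.
Column maxima: L → -3, C → 2, R → 5; minimax = -3.
-8 ≠ -3, so there is no saddle point; optimal play is mixed.
Top is strictly dominated by Bottom, so Player 1 never plays it.
C is strictly dominated by L (it gives Player 1 strictly more in every row), so Player 2 never plays it.
On the remaining 2×2 (Middle, Bottom vs L, R):
Let Player 1 play Middle with probability p. Expected payoff against L: (-3)p + (-8)(1−p) = 5p − 8; against R: (-9)p + 5(1−p) = −14p + 5.
Setting these equal: 5p − 8 = −14p + 5 ⇒ 19p = 13 ⇒ p = 13/19, and the value is (5)·(13/19) − 8 = -87/19.
For Player 2: with q = P(L), equating Middle's and Bottom's payoffs gives 6q − 9 = −13q + 5 ⇒ q = 14/19.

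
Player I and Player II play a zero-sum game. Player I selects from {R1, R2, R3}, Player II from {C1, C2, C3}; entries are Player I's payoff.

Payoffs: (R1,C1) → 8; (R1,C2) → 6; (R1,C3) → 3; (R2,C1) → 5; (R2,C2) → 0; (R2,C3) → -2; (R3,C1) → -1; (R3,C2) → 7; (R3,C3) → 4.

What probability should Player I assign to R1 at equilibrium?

1/2

Row minima: R1 → 3, R2 → -2, R3 → -1; maximin = 3.
Column maxima: C1 → 8, C2 → 7, C3 → 4; minimax = 4.
3 ≠ 4, so there is no saddle point; optimal play is mixed.
R2 is strictly dominated by R1, so Player I never plays it.
C2 is strictly dominated by C3 (it gives Player I strictly more in every row), so Player II never plays it.
On the remaining 2×2 (R1, R3 vs C1, C3):
Let Player I play R1 with probability p. Expected payoff against C1: 8p + (-1)(1−p) = 9p − 1; against C3: 3p + 4(1−p) = −p + 4.
Setting these equal: 9p − 1 = −p + 4 ⇒ 10p = 5 ⇒ p = 1/2, and the value is (9)·(1/2) − 1 = 7/2.
For Player II: with q = P(C1), equating R1's and R3's payoffs gives 5q + 3 = −5q + 4 ⇒ q = 1/10.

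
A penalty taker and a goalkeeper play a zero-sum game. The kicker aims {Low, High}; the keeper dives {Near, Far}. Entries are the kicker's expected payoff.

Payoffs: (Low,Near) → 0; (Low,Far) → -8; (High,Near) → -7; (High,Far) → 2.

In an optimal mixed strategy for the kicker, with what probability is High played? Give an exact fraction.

Row minima: Low → -8, High → -7; maximin = -7.
Column maxima: Near → 0, Far → 2; minimax = 0.
-7 ≠ 0, so there is no saddle point; optimal play is mixed.
Let the kicker play Low with probability p. Expected payoff against Near: 0p + (-7)(1−p) = 7p − 7; against Far: (-8)p + 2(1−p) = −10p + 2.
Setting these equal: 7p − 7 = −10p + 2 ⇒ 17p = 9 ⇒ p = 9/17, and the value is (7)·(9/17) − 7 = -56/17.
For the keeper: with q = P(Near), equating Low's and High's payoffs gives 8q − 8 = −9q + 2 ⇒ q = 10/17.

8/17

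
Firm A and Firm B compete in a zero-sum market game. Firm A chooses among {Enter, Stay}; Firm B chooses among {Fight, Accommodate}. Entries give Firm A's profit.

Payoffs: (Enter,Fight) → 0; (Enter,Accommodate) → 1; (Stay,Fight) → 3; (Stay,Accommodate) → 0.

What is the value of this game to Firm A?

Row minima: Enter → 0, Stay → 0; maximin = 0.
Column maxima: Fight → 3, Accommodate → 1; minimax = 1.
0 ≠ 1, so there is no saddle point; optimal play is mixed.
Let Firm A play Enter with probability p. Expected payoff against Fight: 0p + 3(1−p) = −3p + 3; against Accommodate: 1p + 0(1−p) = p.
Setting these equal: −3p + 3 = p ⇒ −4p = -3 ⇒ p = 3/4, and the value is (-3)·(3/4) + 3 = 3/4.
For Firm B: with q = P(Fight), equating Enter's and Stay's payoffs gives −q + 1 = 3q ⇒ q = 1/4.

3/4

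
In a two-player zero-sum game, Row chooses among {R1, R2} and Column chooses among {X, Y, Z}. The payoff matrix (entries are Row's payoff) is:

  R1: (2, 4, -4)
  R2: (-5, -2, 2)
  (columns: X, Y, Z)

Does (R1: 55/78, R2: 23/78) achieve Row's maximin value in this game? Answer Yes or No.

No

Against X this mix gives (55/78)·2 + (23/78)·(-5) = -5/78.
Against Y this mix gives (55/78)·4 + (23/78)·(-2) = 29/13.
Against Z this mix gives (55/78)·(-4) + (23/78)·2 = -29/13.
Column will play Z, holding Row to -29/13. Shifting weight toward the row that does better against Z would raise this floor (the equalizing mix achieves -16/13 against both Z and X), so the proposed strategy is not optimal.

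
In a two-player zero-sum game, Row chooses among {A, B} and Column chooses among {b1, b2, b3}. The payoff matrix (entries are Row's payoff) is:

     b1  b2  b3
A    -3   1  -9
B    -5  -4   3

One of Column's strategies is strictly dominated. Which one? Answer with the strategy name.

b2

b1 holds Row's payoff strictly below b2 in every row: -3 < 1, -5 < -4.
So b2 is strictly dominated for Column.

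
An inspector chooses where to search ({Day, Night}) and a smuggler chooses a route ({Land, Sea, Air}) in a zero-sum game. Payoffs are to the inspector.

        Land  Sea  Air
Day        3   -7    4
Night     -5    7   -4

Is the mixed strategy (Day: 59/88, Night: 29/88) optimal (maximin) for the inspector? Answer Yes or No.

No

Against Land this mix gives (59/88)·3 + (29/88)·(-5) = 4/11.
Against Sea this mix gives (59/88)·(-7) + (29/88)·7 = -105/44.
Against Air this mix gives (59/88)·4 + (29/88)·(-4) = 15/11.
The smuggler will play Sea, holding the inspector to -105/44. Shifting weight toward the row that does better against Sea would raise this floor (the equalizing mix achieves -7/11 against both Sea and Land), so the proposed strategy is not optimal.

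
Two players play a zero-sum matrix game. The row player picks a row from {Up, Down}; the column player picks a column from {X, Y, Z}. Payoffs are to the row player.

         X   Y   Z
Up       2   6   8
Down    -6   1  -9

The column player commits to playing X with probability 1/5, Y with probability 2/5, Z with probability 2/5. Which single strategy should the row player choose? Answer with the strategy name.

Up

Expected payoff of Up: (1/5)·2 + (2/5)·6 + (2/5)·8 = 6.
Expected payoff of Down: (1/5)·(-6) + (2/5)·1 + (2/5)·(-9) = -22/5.
The largest is 6, so the row player's best response is Up.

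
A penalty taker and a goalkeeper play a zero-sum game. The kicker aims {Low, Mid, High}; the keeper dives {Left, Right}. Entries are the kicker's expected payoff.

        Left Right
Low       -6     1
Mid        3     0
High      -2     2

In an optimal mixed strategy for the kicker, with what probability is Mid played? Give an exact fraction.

Row minima: Low → -6, Mid → 0, High → -2; maximin = 0.
Column maxima: Left → 3, Right → 2; minimax = 2.
0 ≠ 2, so there is no saddle point; optimal play is mixed.
Low is strictly dominated by High, so the kicker never plays it.
On the remaining 2×2 (Mid, High vs Left, Right):
Let the kicker play Mid with probability p. Expected payoff against Left: 3p + (-2)(1−p) = 5p − 2; against Right: 0p + 2(1−p) = −2p + 2.
Setting these equal: 5p − 2 = −2p + 2 ⇒ 7p = 4 ⇒ p = 4/7, and the value is (5)·(4/7) − 2 = 6/7.
For the keeper: with q = P(Left), equating Mid's and High's payoffs gives 3q = −4q + 2 ⇒ q = 2/7.

4/7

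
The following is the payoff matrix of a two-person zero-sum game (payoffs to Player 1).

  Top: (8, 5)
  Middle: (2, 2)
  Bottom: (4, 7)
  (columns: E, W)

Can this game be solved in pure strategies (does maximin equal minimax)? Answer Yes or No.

Row minima: Top → 5, Middle → 2, Bottom → 4; maximin = 5.
Column maxima: E → 8, W → 7; minimax = 7.
5 ≠ 7, so no pure-strategy equilibrium exists.

No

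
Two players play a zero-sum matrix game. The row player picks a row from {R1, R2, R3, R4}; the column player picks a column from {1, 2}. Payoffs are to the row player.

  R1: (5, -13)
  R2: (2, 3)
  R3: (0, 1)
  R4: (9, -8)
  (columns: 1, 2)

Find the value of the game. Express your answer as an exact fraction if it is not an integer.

43/18

Row minima: R1 → -13, R2 → 2, R3 → 0, R4 → -8; maximin = 2.
Column maxima: 1 → 9, 2 → 3; minimax = 3.
2 ≠ 3, so there is no saddle point; optimal play is mixed.
R1 is strictly dominated by R4, so the row player never plays it.
R3 is strictly dominated by R2, so the row player never plays it.
On the remaining 2×2 (R2, R4 vs 1, 2):
Let the row player play R2 with probability p. Expected payoff against 1: 2p + 9(1−p) = −7p + 9; against 2: 3p + (-8)(1−p) = 11p − 8.
Setting these equal: −7p + 9 = 11p − 8 ⇒ −18p = -17 ⇒ p = 17/18, and the value is (-7)·(17/18) + 9 = 43/18.
For the column player: with q = P(1), equating R2's and R4's payoffs gives −q + 3 = 17q − 8 ⇒ q = 11/18.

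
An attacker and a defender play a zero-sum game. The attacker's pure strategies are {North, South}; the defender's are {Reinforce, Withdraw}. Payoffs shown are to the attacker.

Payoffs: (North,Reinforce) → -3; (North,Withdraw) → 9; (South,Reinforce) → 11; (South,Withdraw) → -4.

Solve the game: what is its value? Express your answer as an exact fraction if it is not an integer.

29/9

Row minima: North → -3, South → -4; maximin = -3.
Column maxima: Reinforce → 11, Withdraw → 9; minimax = 9.
-3 ≠ 9, so there is no saddle point; optimal play is mixed.
Let the attacker play North with probability p. Expected payoff against Reinforce: (-3)p + 11(1−p) = −14p + 11; against Withdraw: 9p + (-4)(1−p) = 13p − 4.
Setting these equal: −14p + 11 = 13p − 4 ⇒ −27p = -15 ⇒ p = 5/9, and the value is (-14)·(5/9) + 11 = 29/9.
For the defender: with q = P(Reinforce), equating North's and South's payoffs gives −12q + 9 = 15q − 4 ⇒ q = 13/27.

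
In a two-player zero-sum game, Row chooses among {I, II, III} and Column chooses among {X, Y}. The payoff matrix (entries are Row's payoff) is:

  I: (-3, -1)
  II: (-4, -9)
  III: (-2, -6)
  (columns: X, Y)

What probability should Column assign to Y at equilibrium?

Row minima: I → -3, II → -9, III → -6; maximin = -3.
Column maxima: X → -2, Y → -1; minimax = -2.
-3 ≠ -2, so there is no saddle point; optimal play is mixed.
II is strictly dominated by I, so Row never plays it.
On the remaining 2×2 (I, III vs X, Y):
Let Row play I with probability p. Expected payoff against X: (-3)p + (-2)(1−p) = −p − 2; against Y: (-1)p + (-6)(1−p) = 5p − 6.
Setting these equal: −p − 2 = 5p − 6 ⇒ −6p = -4 ⇒ p = 2/3, and the value is (-1)·(2/3) − 2 = -8/3.
For Column: with q = P(X), equating I's and III's payoffs gives −2q − 1 = 4q − 6 ⇒ q = 5/6.

1/6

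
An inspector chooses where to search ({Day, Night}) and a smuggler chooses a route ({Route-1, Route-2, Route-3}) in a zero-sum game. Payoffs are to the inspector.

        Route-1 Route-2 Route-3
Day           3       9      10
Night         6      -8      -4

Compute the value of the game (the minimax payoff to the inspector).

39/10

Row minima: Day → 3, Night → -8; maximin = 3.
Column maxima: Route-1 → 6, Route-2 → 9, Route-3 → 10; minimax = 6.
3 ≠ 6, so there is no saddle point; optimal play is mixed.
Route-3 is strictly dominated by Route-2 (it gives the inspector strictly more in every row), so the smuggler never plays it.
On the remaining 2×2 (Day, Night vs Route-1, Route-2):
Let the inspector play Day with probability p. Expected payoff against Route-1: 3p + 6(1−p) = −3p + 6; against Route-2: 9p + (-8)(1−p) = 17p − 8.
Setting these equal: −3p + 6 = 17p − 8 ⇒ −20p = -14 ⇒ p = 7/10, and the value is (-3)·(7/10) + 6 = 39/10.
For the smuggler: with q = P(Route-1), equating Day's and Night's payoffs gives −6q + 9 = 14q − 8 ⇒ q = 17/20.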